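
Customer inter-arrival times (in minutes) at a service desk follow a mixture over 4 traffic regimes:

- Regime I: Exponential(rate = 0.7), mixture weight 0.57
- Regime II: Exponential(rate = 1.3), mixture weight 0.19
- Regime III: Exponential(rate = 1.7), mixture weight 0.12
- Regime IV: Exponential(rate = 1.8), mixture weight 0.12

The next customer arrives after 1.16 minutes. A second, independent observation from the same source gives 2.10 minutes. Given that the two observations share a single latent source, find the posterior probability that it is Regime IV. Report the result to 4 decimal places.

0.0309

Posterior ∝ prior × likelihood, so P(k | x) ∝ w_k f_k(x); normalise over all components.
Since both observations come from the same component, the likelihood for component k is f_k(x₁)·f_k(x₂).
  L_I = [0.7·e^(−0.7·1.16) = 0.7·e^(−0.8120) = 0.310778] × [0.160948] = 0.0500191
  L_II = [1.3·e^(−1.3·1.16) = 1.3·e^(−1.5080) = 0.287758] × [0.0847851] = 0.0243976
  L_III = [1.7·e^(−1.7·1.16) = 1.7·e^(−1.9720) = 0.236603] × [0.047865] = 0.011325
  L_IV = [1.8·e^(−1.8·1.16) = 1.8·e^(−2.0880) = 0.223083] × [0.0410808] = 0.00916442
Prior × likelihood for each component:
  w_I·L_I = 0.57 × 0.0500191 = 0.0285109
  w_II·L_II = 0.19 × 0.0243976 = 0.00463554
  w_III·L_III = 0.12 × 0.011325 = 0.001359
  w_IV·L_IV = 0.12 × 0.00916442 = 0.00109973
Sum: 0.0285109 + 0.00463554 + 0.001359 + 0.00109973 = 0.0356052
Responsibility of Regime IV: 0.00109973 / 0.0356052 ≈ 0.0309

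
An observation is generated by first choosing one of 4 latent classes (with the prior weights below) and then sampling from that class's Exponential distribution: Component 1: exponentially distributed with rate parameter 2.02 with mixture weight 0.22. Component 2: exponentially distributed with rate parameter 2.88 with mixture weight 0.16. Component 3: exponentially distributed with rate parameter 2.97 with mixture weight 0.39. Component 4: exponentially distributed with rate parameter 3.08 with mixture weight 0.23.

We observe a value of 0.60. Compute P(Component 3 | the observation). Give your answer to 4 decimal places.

The responsibility of component k is P(Z=k) f_k(x) divided by Σ_j P(Z=j) f_j(x).
Component likelihoods at x = 0.60:
  f_1 = 0.601155
  f_2 = 0.511601
  f_3 = 0.499855
  f_4 = 0.48526
Unnormalised posteriors:
  P(Z=1)·f_1 = 0.22 × 0.601155 = 0.132254
  P(Z=2)·f_2 = 0.16 × 0.511601 = 0.0818562
  P(Z=3)·f_3 = 0.39 × 0.499855 = 0.194943
  P(Z=4)·f_4 = 0.23 × 0.48526 = 0.11161
Denominator: 0.132254 + 0.0818562 + 0.194943 + 0.11161 = 0.520663
P(Component 3 | 0.60) = 0.194943 / 0.520663 ≈ 0.3744

0.3744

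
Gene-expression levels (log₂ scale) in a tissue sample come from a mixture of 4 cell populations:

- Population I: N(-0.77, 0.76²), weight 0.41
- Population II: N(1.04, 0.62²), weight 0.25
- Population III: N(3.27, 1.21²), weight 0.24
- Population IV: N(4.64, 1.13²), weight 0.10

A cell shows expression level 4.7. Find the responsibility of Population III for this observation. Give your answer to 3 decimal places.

0.528

By Bayes' theorem, P(k | x) = π_k f_k(x) / Σ_j π_j f_j(x).
Component likelihoods at x = 4.7:
  p_I = 2.96081e-12
  p_II = 1.74323e-08
  p_III = 0.163997
  p_IV = 0.352549
Unnormalised posteriors:
  π_I·p_I = 0.41 × 2.96081e-12 = 1.21393e-12
  π_II·p_II = 0.25 × 1.74323e-08 = 4.35808e-09
  π_III·p_III = 0.24 × 0.163997 = 0.0393593
  π_IV·p_IV = 0.10 × 0.352549 = 0.0352549
Marginal: 1.21393e-12 + 4.35808e-09 + 0.0393593 + 0.0352549 = 0.0746142
Responsibility of Population III: 0.0393593 / 0.0746142 ≈ 0.528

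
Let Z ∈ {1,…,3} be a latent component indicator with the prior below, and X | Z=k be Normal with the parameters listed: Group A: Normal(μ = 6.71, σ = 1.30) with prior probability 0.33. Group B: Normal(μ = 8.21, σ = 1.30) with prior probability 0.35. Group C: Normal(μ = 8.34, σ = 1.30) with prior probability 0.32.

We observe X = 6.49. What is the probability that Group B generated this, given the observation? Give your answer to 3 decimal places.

0.248

Apply Bayes' rule: the posterior for each component is proportional to its prior times its likelihood at x.
Normal densities:
  L_A = (1/(1.30·√(2π)))·exp(−(6.49−6.71)²/(2·1.30²)) = 0.306879·exp(-0.01432) = 0.302516
  L_B = (1/(1.30·√(2π)))·exp(−(6.49−8.21)²/(2·1.30²)) = 0.306879·exp(-0.87527) = 0.127892
  L_C = (1/(1.30·√(2π)))·exp(−(6.49−8.34)²/(2·1.30²)) = 0.306879·exp(-1.01257) = 0.111484
Multiply by the mixture weights:
  π_A·L_A = 0.33 × 0.302516 = 0.0998302
  π_B·L_B = 0.35 × 0.127892 = 0.0447622
  π_C·L_C = 0.32 × 0.111484 = 0.0356748
Denominator: 0.0998302 + 0.0447622 + 0.0356748 = 0.180267
Responsibility of Group B: 0.0447622 / 0.180267 ≈ 0.248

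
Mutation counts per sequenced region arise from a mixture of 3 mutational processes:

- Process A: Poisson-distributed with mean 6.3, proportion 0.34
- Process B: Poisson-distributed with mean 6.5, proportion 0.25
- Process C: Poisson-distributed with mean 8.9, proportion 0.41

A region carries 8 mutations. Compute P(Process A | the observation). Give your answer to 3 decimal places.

0.313

By Bayes' theorem, P(k | x) = w_k f_k(x) / Σ_j w_j f_j(x).
Component likelihoods at x = 8 mutations:
  f_A = 0.113018
  f_B = 0.118815
  f_C = 0.133161
Multiply by the mixture weights:
  w_A·f_A = 0.34 × 0.113018 = 0.0384262
  w_B·f_B = 0.25 × 0.118815 = 0.0297038
  w_C·f_C = 0.41 × 0.133161 = 0.0545962
Marginal: 0.0384262 + 0.0297038 + 0.0545962 = 0.122726
P(Process A | data) ≈ 0.313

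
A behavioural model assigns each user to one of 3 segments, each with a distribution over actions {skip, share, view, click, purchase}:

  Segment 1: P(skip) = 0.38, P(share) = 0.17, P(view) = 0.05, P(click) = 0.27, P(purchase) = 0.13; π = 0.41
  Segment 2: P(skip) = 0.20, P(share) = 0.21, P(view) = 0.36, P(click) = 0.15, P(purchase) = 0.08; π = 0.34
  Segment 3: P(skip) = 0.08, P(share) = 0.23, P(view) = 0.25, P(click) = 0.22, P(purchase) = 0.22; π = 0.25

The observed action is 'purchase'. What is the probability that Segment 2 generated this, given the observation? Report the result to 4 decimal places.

By Bayes' theorem, P(k | x) = π_k f_k(x) / Σ_j π_j f_j(x).
Categorical probabilities:
  f_1 = 0.13
  f_2 = 0.08
  f_3 = 0.22
Weight by the priors:
  π_1·f_1 = 0.41 × 0.13 = 0.0533
  π_2·f_2 = 0.34 × 0.08 = 0.0272
  π_3·f_3 = 0.25 × 0.22 = 0.055
Denominator: 0.0533 + 0.0272 + 0.055 = 0.1355
P(Segment 2 | data) ≈ 0.2007

0.2007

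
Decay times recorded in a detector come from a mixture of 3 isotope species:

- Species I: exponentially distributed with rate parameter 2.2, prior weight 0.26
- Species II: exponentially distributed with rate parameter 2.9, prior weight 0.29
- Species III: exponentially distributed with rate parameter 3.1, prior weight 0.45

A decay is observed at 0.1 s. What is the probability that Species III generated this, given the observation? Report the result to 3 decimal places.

Apply Bayes' rule: the posterior for each component is proportional to its prior times its likelihood at x.
Exponential densities:
  L_I = 2.2·e^(−2.2·0.1) = 2.2·e^(−0.2200) = 1.76554
  L_II = 2.9·e^(−2.9·0.1) = 2.9·e^(−0.2900) = 2.16996
  L_III = 3.1·e^(−3.1·0.1) = 3.1·e^(−0.3100) = 2.27369
Prior × likelihood for each component:
  π_I·L_I = 0.26 × 1.76554 = 0.459041
  π_II·L_II = 0.29 × 2.16996 = 0.62929
  π_III·L_III = 0.45 × 2.27369 = 1.02316
Marginal: 0.459041 + 0.62929 + 1.02316 = 2.11149
So the posterior for Species III is 1.02316 / 2.11149 ≈ 0.485.

0.485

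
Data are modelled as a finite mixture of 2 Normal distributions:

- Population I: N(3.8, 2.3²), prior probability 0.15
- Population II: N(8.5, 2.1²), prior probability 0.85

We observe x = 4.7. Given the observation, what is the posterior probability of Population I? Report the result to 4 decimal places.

Apply Bayes' rule: the posterior for each component is proportional to its prior times its likelihood at x.
Evaluate each component's likelihood at the observed value:
  L_I = 0.160669
  L_II = 0.0369546
Multiply by the mixture weights:
  P(Z=I)·L_I = 0.15 × 0.160669 = 0.0241004
  P(Z=II)·L_II = 0.85 × 0.0369546 = 0.0314114
Sum: 0.0241004 + 0.0314114 = 0.0555118
So the posterior for Population I is 0.0241004 / 0.0555118 ≈ 0.4341.

0.4341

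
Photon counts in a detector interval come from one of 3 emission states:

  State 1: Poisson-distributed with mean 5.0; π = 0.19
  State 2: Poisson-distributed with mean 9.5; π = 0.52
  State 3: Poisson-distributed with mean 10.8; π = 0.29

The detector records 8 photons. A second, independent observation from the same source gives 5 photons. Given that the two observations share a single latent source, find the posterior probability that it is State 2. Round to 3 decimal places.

Apply Bayes' rule: the posterior for each component is proportional to its prior times its likelihood at x.
Since both observations come from the same component, the likelihood for component k is f_k(x₁)·f_k(x₂).
  f_1 = [0.065278] × [0.175467] = 0.0114542
  f_2 = [0.12316] × [0.0482658] = 0.00594443
  f_3 = [0.093646] × [0.024978] = 0.00233909
Multiply by the mixture weights:
  π_1·f_1 = 0.19 × 0.0114542 = 0.00217629
  π_2·f_2 = 0.52 × 0.00594443 = 0.0030911
  π_3·f_3 = 0.29 × 0.00233909 = 0.000678335
Evidence: 0.00217629 + 0.0030911 + 0.000678335 = 0.00594573
Responsibility of State 2: 0.0030911 / 0.00594573 ≈ 0.520

0.520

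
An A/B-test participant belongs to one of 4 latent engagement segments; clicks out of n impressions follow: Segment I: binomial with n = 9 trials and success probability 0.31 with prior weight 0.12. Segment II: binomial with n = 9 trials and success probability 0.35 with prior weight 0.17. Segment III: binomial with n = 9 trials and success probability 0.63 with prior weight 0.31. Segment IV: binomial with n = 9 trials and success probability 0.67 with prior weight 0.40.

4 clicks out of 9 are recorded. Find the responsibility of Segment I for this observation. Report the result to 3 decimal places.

Apply Bayes' rule: the posterior for each component is proportional to its prior times its likelihood at x.
Component likelihoods at x = 4 clicks out of 9:
  L_I = C(9,4)·0.31^4·0.69^5 = 126·0.00923521·0.156403 = 0.181996
  L_II = C(9,4)·0.35^4·0.65^5 = 126·0.0150062·0.116029 = 0.219386
  L_III = C(9,4)·0.63^4·0.37^5 = 126·0.15753·0.0069344 = 0.137639
  L_IV = C(9,4)·0.67^4·0.33^5 = 126·0.201511·0.00391354 = 0.0993664
Weight by the priors:
  w_I·L_I = 0.12 × 0.181996 = 0.0218396
  w_II·L_II = 0.17 × 0.219386 = 0.0372957
  w_III·L_III = 0.31 × 0.137639 = 0.0426681
  w_IV·L_IV = 0.40 × 0.0993664 = 0.0397466
Normaliser: 0.0218396 + 0.0372957 + 0.0426681 + 0.0397466 = 0.14155
Responsibility of Segment I: 0.0218396 / 0.14155 ≈ 0.154

0.154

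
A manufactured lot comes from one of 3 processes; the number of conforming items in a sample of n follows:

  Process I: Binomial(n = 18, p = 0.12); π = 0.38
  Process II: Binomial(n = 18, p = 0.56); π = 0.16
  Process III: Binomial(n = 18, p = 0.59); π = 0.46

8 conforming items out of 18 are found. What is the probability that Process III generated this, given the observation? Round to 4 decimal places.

0.6806

P(component k | x) = π_k·f_k(x) / marginal(x), where marginal(x) = Σ_j π_j·f_j(x).
Binomial probabilities:
  L_I = 0.000524003
  L_II = 0.115103
  L_III = 0.0862407
Weight by the priors:
  π_I·L_I = 0.38 × 0.000524003 = 0.000199121
  π_II·L_II = 0.16 × 0.115103 = 0.0184166
  π_III·L_III = 0.46 × 0.0862407 = 0.0396707
Marginal: 0.000199121 + 0.0184166 + 0.0396707 = 0.0582864
P(Process III | x) = 0.0396707 / 0.0582864 ≈ 0.6806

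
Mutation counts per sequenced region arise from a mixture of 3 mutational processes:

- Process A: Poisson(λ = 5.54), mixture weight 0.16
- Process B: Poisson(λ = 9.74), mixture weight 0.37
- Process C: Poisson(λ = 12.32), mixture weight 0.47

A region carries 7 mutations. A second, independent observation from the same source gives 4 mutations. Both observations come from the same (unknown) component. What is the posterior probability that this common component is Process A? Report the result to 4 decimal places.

0.7795

Apply Bayes' rule: the posterior for each component is proportional to its prior times its likelihood at x.
Since both observations come from the same component, the likelihood for component k is f_k(x₁)·f_k(x₂).
  p_A = [0.12478] × [0.154112] = 0.0192302
  p_B = [0.0971525] × [0.0220799] = 0.00214511
  p_C = [0.0381361] × [0.00428276] = 0.000163328
Multiply by the mixture weights:
  P(Z=A)·p_A = 0.16 × 0.0192302 = 0.00307682
  P(Z=B)·p_B = 0.37 × 0.00214511 = 0.000793692
  P(Z=C)·p_C = 0.47 × 0.000163328 = 7.6764e-05
Sum: 0.00307682 + 0.000793692 + 7.6764e-05 = 0.00394728
Responsibility of Process A: 0.00307682 / 0.00394728 ≈ 0.7795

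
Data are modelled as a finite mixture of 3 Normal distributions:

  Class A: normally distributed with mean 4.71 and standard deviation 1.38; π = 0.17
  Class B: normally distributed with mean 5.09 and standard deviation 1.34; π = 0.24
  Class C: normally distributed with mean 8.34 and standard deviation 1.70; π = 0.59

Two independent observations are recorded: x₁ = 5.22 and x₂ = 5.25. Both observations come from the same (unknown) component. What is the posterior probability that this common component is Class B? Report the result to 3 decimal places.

By Bayes' theorem, P(k | x) = w_k f_k(x) / Σ_j w_j f_j(x).
Since both observations come from the same component, the likelihood for component k is f_k(x₁)·f_k(x₂).
  f_A = [0.270006] × [0.267782] = 0.0723028
  f_B = [0.29632] × [0.295603] = 0.0875933
  f_C = [0.0435555] × [0.0449823] = 0.00195923
Unnormalised posteriors:
  w_A·f_A = 0.17 × 0.0723028 = 0.0122915
  w_B·f_B = 0.24 × 0.0875933 = 0.0210224
  w_C·f_C = 0.59 × 0.00195923 = 0.00115594
Normaliser: 0.0122915 + 0.0210224 + 0.00115594 = 0.0344698
P(Class B | x₁,x₂) = 0.0210224 / 0.0344698 ≈ 0.610

0.610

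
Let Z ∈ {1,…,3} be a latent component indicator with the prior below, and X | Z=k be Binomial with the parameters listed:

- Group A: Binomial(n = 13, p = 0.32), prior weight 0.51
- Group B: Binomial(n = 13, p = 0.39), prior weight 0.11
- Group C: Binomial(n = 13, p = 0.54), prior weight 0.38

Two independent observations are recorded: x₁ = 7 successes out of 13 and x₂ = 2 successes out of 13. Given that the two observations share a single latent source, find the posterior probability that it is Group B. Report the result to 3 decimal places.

Apply Bayes' rule: the posterior for each component is proportional to its prior times its likelihood at x.
Since both observations come from the same component, the likelihood for component k is f_k(x₁)·f_k(x₂).
  f_A = [0.0582936] × [0.114813] = 0.00669288
  f_B = [0.121325] × [0.051624] = 0.00626326
  f_C = [0.217681] × [0.00443832] = 0.000966137
Multiply by the mixture weights:
  w_A·f_A = 0.51 × 0.00669288 = 0.00341337
  w_B·f_B = 0.11 × 0.00626326 = 0.000688959
  w_C·f_C = 0.38 × 0.000966137 = 0.000367132
Marginal: 0.00341337 + 0.000688959 + 0.000367132 = 0.00446946
So the posterior for Group B is 0.000688959 / 0.00446946 ≈ 0.154.

0.154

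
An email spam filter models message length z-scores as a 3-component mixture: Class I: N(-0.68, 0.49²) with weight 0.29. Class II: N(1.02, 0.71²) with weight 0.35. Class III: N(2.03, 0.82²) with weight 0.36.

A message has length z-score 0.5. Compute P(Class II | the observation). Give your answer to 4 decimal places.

P(component k | x) = π_k·f_k(x) / marginal(x), where marginal(x) = Σ_j π_j·f_j(x).
Evaluate each component's likelihood at the observed value:
  L_I = (1/(0.49·√(2π)))·exp(−(0.5−-0.68)²/(2·0.49²)) = 0.814168·exp(-2.89963) = 0.0448149
  L_II = (1/(0.71·√(2π)))·exp(−(0.5−1.02)²/(2·0.71²)) = 0.561891·exp(-0.26820) = 0.429708
  L_III = (1/(0.82·√(2π)))·exp(−(0.5−2.03)²/(2·0.82²)) = 0.486515·exp(-1.74070) = 0.0853331
Multiply by the mixture weights:
  π_I·L_I = 0.29 × 0.0448149 = 0.0129963
  π_II·L_II = 0.35 × 0.429708 = 0.150398
  π_III·L_III = 0.36 × 0.0853331 = 0.0307199
Normaliser: 0.0129963 + 0.150398 + 0.0307199 = 0.194114
P(Class II | data) = 0.150398 / 0.194114 ≈ 0.7748

0.7748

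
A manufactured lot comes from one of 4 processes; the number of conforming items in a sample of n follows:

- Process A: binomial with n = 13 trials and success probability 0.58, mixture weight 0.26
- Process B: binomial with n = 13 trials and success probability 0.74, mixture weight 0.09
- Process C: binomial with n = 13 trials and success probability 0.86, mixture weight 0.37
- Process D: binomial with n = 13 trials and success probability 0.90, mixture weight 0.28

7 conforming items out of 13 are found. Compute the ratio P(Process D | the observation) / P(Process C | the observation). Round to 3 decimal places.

0.138

The posterior odds equal the prior odds times the likelihood ratio: (π_i/π_j)·(f_i(x)/f_j(x)).
Component likelihoods at x = 7 conforming items out of 13:
  p_A = C(13,7)·0.58^7·0.42^6 = 1716·0.0220798·0.00548903 = 0.207974
  p_B = C(13,7)·0.74^7·0.26^6 = 1716·0.121513·0.000308916 = 0.0644139
  p_C = C(13,7)·0.86^7·0.14^6 = 1716·0.347928·7.52954e-06 = 0.00449547
  p_D = C(13,7)·0.90^7·0.10^6 = 1716·0.478297·1e-06 = 0.000820757
Posterior odds = (π_D·p_D) / (π_C·p_C) = (0.28·0.000820757) / (0.37·0.00449547) = 0.000229812 / 0.00166332 ≈ 0.138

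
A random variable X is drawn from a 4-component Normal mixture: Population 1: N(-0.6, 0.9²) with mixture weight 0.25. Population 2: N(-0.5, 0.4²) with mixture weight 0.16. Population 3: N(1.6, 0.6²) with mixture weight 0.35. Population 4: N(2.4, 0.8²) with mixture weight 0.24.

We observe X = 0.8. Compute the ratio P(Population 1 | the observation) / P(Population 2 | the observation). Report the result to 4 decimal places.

Only the two components matter; the odds are (P(Z=i) f_i(x)) / (P(Z=j) f_j(x)).
Normal densities:
  L_1 = 0.132198
  L_2 = 0.00507262
  L_3 = 0.27335
  L_4 = 0.0674887
Posterior odds = (P(Z=1)·L_1) / (P(Z=2)·L_2) = (0.25·0.132198) / (0.16·0.00507262) = 0.0330495 / 0.000811619 ≈ 40.7204

40.7204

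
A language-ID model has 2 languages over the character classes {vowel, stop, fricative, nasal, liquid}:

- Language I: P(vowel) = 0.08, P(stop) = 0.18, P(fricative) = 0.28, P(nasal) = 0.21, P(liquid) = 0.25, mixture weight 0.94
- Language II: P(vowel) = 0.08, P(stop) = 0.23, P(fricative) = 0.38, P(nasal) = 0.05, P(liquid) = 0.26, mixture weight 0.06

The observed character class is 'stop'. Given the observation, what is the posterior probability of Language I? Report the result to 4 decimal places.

0.9246

Apply Bayes' rule: the posterior for each component is proportional to its prior times its likelihood at x.
Component likelihoods at x = 'stop':
  p_I = 0.18
  p_II = 0.23
Prior × likelihood for each component:
  w_I·p_I = 0.94 × 0.18 = 0.1692
  w_II·p_II = 0.06 × 0.23 = 0.0138
Sum: 0.1692 + 0.0138 = 0.183
So the posterior for Language I is 0.1692 / 0.183 ≈ 0.9246.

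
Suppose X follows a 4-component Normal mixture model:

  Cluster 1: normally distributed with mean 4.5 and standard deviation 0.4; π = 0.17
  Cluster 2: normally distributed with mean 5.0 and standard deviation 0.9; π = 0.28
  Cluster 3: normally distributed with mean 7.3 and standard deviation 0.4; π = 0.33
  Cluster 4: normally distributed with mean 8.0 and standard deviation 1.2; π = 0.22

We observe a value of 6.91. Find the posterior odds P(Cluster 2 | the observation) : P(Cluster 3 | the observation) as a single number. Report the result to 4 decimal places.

0.0638

The posterior odds equal the prior odds times the likelihood ratio: (π_i/π_j)·(f_i(x)/f_j(x)).
Component likelihoods at x = 6.91:
  p_1 = 1.30698e-08
  p_2 = 0.0466309
  p_3 = 0.620047
  p_4 = 0.220073
Posterior odds = (π_2·p_2) / (π_3·p_3) = (0.28·0.0466309) / (0.33·0.620047) = 0.0130567 / 0.204615 ≈ 0.0638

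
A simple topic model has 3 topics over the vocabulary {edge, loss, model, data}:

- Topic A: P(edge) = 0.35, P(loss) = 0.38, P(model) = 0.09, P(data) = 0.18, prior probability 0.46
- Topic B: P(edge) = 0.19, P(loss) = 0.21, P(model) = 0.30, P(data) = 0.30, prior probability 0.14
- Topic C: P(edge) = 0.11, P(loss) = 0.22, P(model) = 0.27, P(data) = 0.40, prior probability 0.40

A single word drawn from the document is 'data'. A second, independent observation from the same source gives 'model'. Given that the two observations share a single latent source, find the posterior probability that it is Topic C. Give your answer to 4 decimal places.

P(component k | x) = π_k·f_k(x) / marginal(x), where marginal(x) = Σ_j π_j·f_j(x).
Since both observations come from the same component, the likelihood for component k is f_k(x₁)·f_k(x₂).
  L_A = [P(data | comp) = 0.18] × [0.09] = 0.0162
  L_B = [P(data | comp) = 0.30] × [0.3] = 0.09
  L_C = [P(data | comp) = 0.40] × [0.27] = 0.108
Weight by the priors:
  π_A·L_A = 0.46 × 0.0162 = 0.007452
  π_B·L_B = 0.14 × 0.09 = 0.0126
  π_C·L_C = 0.40 × 0.108 = 0.0432
Normaliser: 0.007452 + 0.0126 + 0.0432 = 0.063252
P(Topic C | x) = 0.0432 / 0.063252 ≈ 0.6830

0.6830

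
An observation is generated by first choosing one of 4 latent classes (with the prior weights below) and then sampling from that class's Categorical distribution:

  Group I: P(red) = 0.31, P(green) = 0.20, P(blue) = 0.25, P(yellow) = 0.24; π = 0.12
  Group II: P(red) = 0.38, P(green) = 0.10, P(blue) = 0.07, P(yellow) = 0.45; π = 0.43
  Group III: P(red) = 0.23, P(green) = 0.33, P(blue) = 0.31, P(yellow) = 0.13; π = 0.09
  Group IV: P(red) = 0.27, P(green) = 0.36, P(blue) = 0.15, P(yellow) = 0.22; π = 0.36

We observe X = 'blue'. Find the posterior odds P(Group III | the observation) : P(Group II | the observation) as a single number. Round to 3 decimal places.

Since P(k|x) ∝ π_k f_k(x), the posterior odds are π_i f_i(x) / (π_j f_j(x)).
Evaluate each component's likelihood at the observed value:
  p_I = 0.25
  p_II = 0.07
  p_III = 0.31
  p_IV = 0.15
0.0279 / 0.0301 ≈ 0.927

0.927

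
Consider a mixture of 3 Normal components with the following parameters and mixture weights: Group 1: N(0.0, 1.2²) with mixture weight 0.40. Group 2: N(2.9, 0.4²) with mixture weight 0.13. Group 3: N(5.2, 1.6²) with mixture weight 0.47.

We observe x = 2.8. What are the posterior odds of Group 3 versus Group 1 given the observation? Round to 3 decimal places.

4.353

Only the two components matter; the odds are (π_i f_i(x)) / (π_j f_j(x)).
Evaluate each component's likelihood at the observed value:
  p_1 = (1/(1.2·√(2π)))·exp(−(2.8−0.0)²/(2·1.2²)) = 0.332452·exp(-2.72222) = 0.0218516
  p_2 = (1/(0.4·√(2π)))·exp(−(2.8−2.9)²/(2·0.4²)) = 0.997356·exp(-0.03125) = 0.96667
  p_3 = (1/(1.6·√(2π)))·exp(−(2.8−5.2)²/(2·1.6²)) = 0.249339·exp(-1.12500) = 0.0809485
Posterior odds = (π_3·p_3) / (π_1·p_1) = (0.47·0.0809485) / (0.40·0.0218516) = 0.0380458 / 0.00874063 ≈ 4.353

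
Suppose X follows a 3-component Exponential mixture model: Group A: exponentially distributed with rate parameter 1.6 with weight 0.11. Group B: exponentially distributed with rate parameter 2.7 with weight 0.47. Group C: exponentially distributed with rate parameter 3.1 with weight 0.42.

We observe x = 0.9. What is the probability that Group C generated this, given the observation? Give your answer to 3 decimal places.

0.343

By Bayes' theorem, P(k | x) = π_k f_k(x) / Σ_j π_j f_j(x).
Evaluate each component's likelihood at the observed value:
  L_A = 0.379084
  L_B = 0.237699
  L_C = 0.190406
Multiply by the mixture weights:
  π_A·L_A = 0.11 × 0.379084 = 0.0416993
  π_B·L_B = 0.47 × 0.237699 = 0.111719
  π_C·L_C = 0.42 × 0.190406 = 0.0799704
Sum: 0.0416993 + 0.111719 + 0.0799704 = 0.233388
P(Group C | data) = 0.0799704 / 0.233388 ≈ 0.343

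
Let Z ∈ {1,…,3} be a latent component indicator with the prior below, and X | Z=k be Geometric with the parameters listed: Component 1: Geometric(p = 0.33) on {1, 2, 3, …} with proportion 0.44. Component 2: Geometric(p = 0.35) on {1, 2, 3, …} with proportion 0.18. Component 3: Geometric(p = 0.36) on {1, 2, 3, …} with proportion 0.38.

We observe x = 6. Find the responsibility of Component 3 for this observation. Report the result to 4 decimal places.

The responsibility of component k is P(Z=k) f_k(x) divided by Σ_j P(Z=j) f_j(x).
Evaluate each component's likelihood at the observed value:
  f_1 = 0.0445541
  f_2 = 0.0406102
  f_3 = 0.0386547
Weight by the priors:
  P(Z=1)·f_1 = 0.44 × 0.0445541 = 0.0196038
  P(Z=2)·f_2 = 0.18 × 0.0406102 = 0.00730983
  P(Z=3)·f_3 = 0.38 × 0.0386547 = 0.0146888
Marginal: 0.0196038 + 0.00730983 + 0.0146888 = 0.0416024
P(Component 3 | x) = 0.0146888 / 0.0416024 ≈ 0.3531

0.3531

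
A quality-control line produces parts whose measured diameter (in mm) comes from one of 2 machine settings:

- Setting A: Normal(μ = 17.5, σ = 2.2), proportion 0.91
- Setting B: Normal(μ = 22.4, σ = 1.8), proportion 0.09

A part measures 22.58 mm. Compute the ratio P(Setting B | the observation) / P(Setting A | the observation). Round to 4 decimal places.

1.7298

Only the two components matter; the odds are (π_i f_i(x)) / (π_j f_j(x)).
Evaluate each component's likelihood at the observed value:
  p_A = 0.012609
  p_B = 0.220529
Posterior odds = (π_B·p_B) / (π_A·p_A) = (0.09·0.220529) / (0.91·0.012609) = 0.0198476 / 0.0114742 ≈ 1.7298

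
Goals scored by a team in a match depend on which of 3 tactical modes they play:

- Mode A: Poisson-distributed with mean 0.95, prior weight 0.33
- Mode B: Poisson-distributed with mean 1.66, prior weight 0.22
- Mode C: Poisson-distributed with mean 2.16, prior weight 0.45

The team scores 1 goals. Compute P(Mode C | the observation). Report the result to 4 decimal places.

0.3702

Apply Bayes' rule: the posterior for each component is proportional to its prior times its likelihood at x.
Evaluate each component's likelihood at the observed value:
  L_A = e^(−0.95)·0.95^1/1! = 0.367404
  L_B = e^(−1.66)·1.66^1/1! = 0.315631
  L_C = e^(−2.16)·2.16^1/1! = 0.249102
Unnormalised posteriors:
  π_A·L_A = 0.33 × 0.367404 = 0.121243
  π_B·L_B = 0.22 × 0.315631 = 0.0694388
  π_C·L_C = 0.45 × 0.249102 = 0.112096
Marginal: 0.121243 + 0.0694388 + 0.112096 = 0.302778
P(Mode C | 1 goals) ≈ 0.3702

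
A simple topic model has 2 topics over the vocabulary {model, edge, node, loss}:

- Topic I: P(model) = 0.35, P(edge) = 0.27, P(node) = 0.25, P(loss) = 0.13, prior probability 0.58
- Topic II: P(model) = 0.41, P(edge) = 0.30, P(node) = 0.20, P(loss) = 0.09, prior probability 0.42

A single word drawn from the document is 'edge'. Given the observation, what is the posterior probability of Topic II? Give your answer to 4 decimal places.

0.4459

The responsibility of component k is w_k f_k(x) divided by Σ_j w_j f_j(x).
Evaluate each component's likelihood at the observed value:
  f_I = 0.27
  f_II = 0.3
Prior × likelihood for each component:
  w_I·f_I = 0.58 × 0.27 = 0.1566
  w_II·f_II = 0.42 × 0.3 = 0.126
Sum: 0.1566 + 0.126 = 0.2826
So the posterior for Topic II is 0.126 / 0.2826 ≈ 0.4459.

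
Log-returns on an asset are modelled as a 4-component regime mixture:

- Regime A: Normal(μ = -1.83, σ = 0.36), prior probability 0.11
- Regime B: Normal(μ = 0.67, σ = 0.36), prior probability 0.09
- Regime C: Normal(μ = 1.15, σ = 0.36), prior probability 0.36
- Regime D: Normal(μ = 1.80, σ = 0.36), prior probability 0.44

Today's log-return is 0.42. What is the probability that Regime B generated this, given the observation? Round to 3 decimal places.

Posterior ∝ prior × likelihood, so P(k | x) ∝ P(Z=k) f_k(x); normalise over all components.
Component likelihoods at x = 0.42:
  L_A = (1/(0.36·√(2π)))·exp(−(0.42−-1.83)²/(2·0.36²)) = 1.108173·exp(-19.53125) = 3.65001e-09
  L_B = (1/(0.36·√(2π)))·exp(−(0.42−0.67)²/(2·0.36²)) = 1.108173·exp(-0.24113) = 0.870738
  L_C = (1/(0.36·√(2π)))·exp(−(0.42−1.15)²/(2·0.36²)) = 1.108173·exp(-2.05594) = 0.141815
  L_D = (1/(0.36·√(2π)))·exp(−(0.42−1.80)²/(2·0.36²)) = 1.108173·exp(-7.34722) = 0.000714084
Unnormalised posteriors:
  P(Z=A)·L_A = 0.11 × 3.65001e-09 = 4.01501e-10
  P(Z=B)·L_B = 0.09 × 0.870738 = 0.0783664
  P(Z=C)·L_C = 0.36 × 0.141815 = 0.0510536
  P(Z=D)·L_D = 0.44 × 0.000714084 = 0.000314197
Sum: 4.01501e-10 + 0.0783664 + 0.0510536 + 0.000314197 = 0.129734
P(Regime B | 0.42) = 0.0783664 / 0.129734 ≈ 0.604

0.604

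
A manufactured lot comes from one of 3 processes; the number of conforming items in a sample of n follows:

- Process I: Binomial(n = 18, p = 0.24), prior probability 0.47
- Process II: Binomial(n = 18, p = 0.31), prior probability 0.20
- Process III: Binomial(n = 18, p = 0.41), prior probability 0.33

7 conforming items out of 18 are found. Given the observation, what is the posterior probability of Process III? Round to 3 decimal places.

0.494

Apply Bayes' rule: the posterior for each component is proportional to its prior times its likelihood at x.
Evaluate each component's likelihood at the observed value:
  p_I = 0.0713153
  p_II = 0.147784
  p_III = 0.186902
Multiply by the mixture weights:
  w_I·p_I = 0.47 × 0.0713153 = 0.0335182
  w_II·p_II = 0.20 × 0.147784 = 0.0295567
  w_III·p_III = 0.33 × 0.186902 = 0.0616777
Evidence: 0.0335182 + 0.0295567 + 0.0616777 = 0.124753
P(Process III | data) ≈ 0.494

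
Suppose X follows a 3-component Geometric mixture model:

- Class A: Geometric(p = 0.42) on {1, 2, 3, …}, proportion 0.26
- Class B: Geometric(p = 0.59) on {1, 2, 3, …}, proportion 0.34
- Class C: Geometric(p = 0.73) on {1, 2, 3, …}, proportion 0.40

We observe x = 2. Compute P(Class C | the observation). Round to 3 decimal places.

0.351

Apply Bayes' rule: the posterior for each component is proportional to its prior times its likelihood at x.
Geometric probabilities:
  p_A = 0.42·(1−0.42)^1 = 0.42·0.58 = 0.2436
  p_B = 0.59·(1−0.59)^1 = 0.59·0.41 = 0.2419
  p_C = 0.73·(1−0.73)^1 = 0.73·0.27 = 0.1971
Weight by the priors:
  π_A·p_A = 0.26 × 0.2436 = 0.063336
  π_B·p_B = 0.34 × 0.2419 = 0.082246
  π_C·p_C = 0.40 × 0.1971 = 0.07884
Evidence: 0.063336 + 0.082246 + 0.07884 = 0.224422
Responsibility of Class C: 0.07884 / 0.224422 ≈ 0.351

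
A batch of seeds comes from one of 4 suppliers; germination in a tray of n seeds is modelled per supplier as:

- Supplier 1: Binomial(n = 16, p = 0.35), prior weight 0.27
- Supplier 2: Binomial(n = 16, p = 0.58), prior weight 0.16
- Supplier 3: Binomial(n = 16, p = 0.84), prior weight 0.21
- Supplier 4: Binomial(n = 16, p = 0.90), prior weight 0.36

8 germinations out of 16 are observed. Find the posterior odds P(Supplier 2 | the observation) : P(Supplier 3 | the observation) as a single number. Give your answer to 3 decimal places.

The posterior odds equal the prior odds times the likelihood ratio: (w_i/w_j)·(f_i(x)/f_j(x)).
Evaluate each component's likelihood at the observed value:
  f_1 = C(16,8)·0.35^8·0.65^8 = 12870·0.000225188·0.0318645 = 0.0923485
  f_2 = C(16,8)·0.58^8·0.42^8 = 12870·0.0128063·0.000968265 = 0.159587
  f_3 = C(16,8)·0.84^8·0.16^8 = 12870·0.247876·4.29497e-07 = 0.00137016
  f_4 = C(16,8)·0.90^8·0.10^8 = 12870·0.430467·1e-08 = 5.54011e-05
Posterior odds = (w_2·f_2) / (w_3·f_3) = (0.16·0.159587) / (0.21·0.00137016) = 0.0255339 / 0.000287735 ≈ 88.741

88.741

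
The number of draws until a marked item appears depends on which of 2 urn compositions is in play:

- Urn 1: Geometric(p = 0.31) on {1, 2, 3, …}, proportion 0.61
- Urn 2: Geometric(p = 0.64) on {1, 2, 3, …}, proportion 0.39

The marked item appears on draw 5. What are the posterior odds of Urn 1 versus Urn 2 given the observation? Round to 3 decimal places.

10.224

Since P(k|x) ∝ P(Z=k) f_k(x), the posterior odds are P(Z=i) f_i(x) / (P(Z=j) f_j(x)).
Evaluate each component's likelihood at the observed value:
  p_1 = 0.31·(1−0.31)^4 = 0.31·0.226671 = 0.0702681
  p_2 = 0.64·(1−0.64)^4 = 0.64·0.0167962 = 0.0107495
Odds = (0.61/0.39) × (0.0702681/0.0107495) = 1.5641 × 6.53684 ≈ 10.224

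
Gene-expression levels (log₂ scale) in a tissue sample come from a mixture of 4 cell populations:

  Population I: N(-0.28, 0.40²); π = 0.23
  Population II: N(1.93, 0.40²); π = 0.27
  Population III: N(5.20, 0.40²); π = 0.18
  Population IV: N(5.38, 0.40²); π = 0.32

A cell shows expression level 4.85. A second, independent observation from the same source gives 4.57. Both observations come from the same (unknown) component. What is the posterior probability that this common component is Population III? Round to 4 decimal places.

Posterior ∝ prior × likelihood, so P(k | x) ∝ π_k f_k(x); normalise over all components.
Since both observations come from the same component, the likelihood for component k is f_k(x₁)·f_k(x₂).
  f_I = [1.91574e-36] × [1.18799e-32] = 2.27588e-68
  f_II = [2.67346e-12] × [3.4667e-10] = 9.26808e-22
  f_III = [0.680137] × [0.288529] = 0.196239
  f_IV = [0.414592] × [0.128354] = 0.0532147
Prior × likelihood for each component:
  π_I·f_I = 0.23 × 2.27588e-68 = 5.23452e-69
  π_II·f_II = 0.27 × 9.26808e-22 = 2.50238e-22
  π_III·f_III = 0.18 × 0.196239 = 0.0353231
  π_IV·f_IV = 0.32 × 0.0532147 = 0.0170287
Evidence: 5.23452e-69 + 2.50238e-22 + 0.0353231 + 0.0170287 = 0.0523518
P(Population III | x₁,x₂) = 0.0353231 / 0.0523518 ≈ 0.6747

0.6747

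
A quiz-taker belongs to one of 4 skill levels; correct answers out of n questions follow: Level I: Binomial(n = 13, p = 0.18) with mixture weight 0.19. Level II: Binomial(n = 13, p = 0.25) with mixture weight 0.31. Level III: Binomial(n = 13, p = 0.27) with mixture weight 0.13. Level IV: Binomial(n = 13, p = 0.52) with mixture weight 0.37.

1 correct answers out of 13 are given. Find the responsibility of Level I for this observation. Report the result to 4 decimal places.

By Bayes' theorem, P(k | x) = w_k f_k(x) / Σ_j w_j f_j(x).
Component likelihoods at x = 1 correct answers out of 13:
  p_I = C(13,1)·0.18^1·0.82^12 = 13·0.18·0.0924201 = 0.216263
  p_II = C(13,1)·0.25^1·0.75^12 = 13·0.25·0.0316764 = 0.102948
  p_III = C(13,1)·0.27^1·0.73^12 = 13·0.27·0.022902 = 0.0803862
  p_IV = C(13,1)·0.52^1·0.48^12 = 13·0.52·0.000149587 = 0.00101121
Weight by the priors:
  w_I·p_I = 0.19 × 0.216263 = 0.04109
  w_II·p_II = 0.31 × 0.102948 = 0.0319139
  w_III·p_III = 0.13 × 0.0803862 = 0.0104502
  w_IV·p_IV = 0.37 × 0.00101121 = 0.000374148
Evidence: 0.04109 + 0.0319139 + 0.0104502 + 0.000374148 = 0.0838282
So the posterior for Level I is 0.04109 / 0.0838282 ≈ 0.4902.

0.4902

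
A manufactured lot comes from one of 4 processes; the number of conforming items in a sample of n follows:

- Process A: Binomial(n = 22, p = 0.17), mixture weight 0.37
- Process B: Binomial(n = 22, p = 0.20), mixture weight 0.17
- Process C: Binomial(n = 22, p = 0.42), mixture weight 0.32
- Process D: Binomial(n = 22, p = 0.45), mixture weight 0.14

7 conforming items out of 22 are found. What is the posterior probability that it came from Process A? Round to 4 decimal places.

0.2087

Posterior ∝ prior × likelihood, so P(k | x) ∝ w_k f_k(x); normalise over all components.
Binomial probabilities:
  p_A = 0.0427711
  p_B = 0.0768062
  p_C = 0.111174
  p_D = 0.081239
Multiply by the mixture weights:
  w_A·p_A = 0.37 × 0.0427711 = 0.0158253
  w_B·p_B = 0.17 × 0.0768062 = 0.0130571
  w_C·p_C = 0.32 × 0.111174 = 0.0355755
  w_D·p_D = 0.14 × 0.081239 = 0.0113735
Normaliser: 0.0158253 + 0.0130571 + 0.0355755 + 0.0113735 = 0.0758313
Responsibility of Process A: 0.0158253 / 0.0758313 ≈ 0.2087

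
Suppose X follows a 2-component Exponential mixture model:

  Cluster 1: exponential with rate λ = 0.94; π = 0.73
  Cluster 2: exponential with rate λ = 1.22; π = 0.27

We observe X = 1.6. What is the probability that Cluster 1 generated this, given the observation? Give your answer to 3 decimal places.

By Bayes' theorem, P(k | x) = π_k f_k(x) / Σ_j π_j f_j(x).
Exponential densities:
  f_1 = 0.94·e^(−0.94·1.6) = 0.94·e^(−1.5040) = 0.208905
  f_2 = 1.22·e^(−1.22·1.6) = 1.22·e^(−1.9520) = 0.173228
Multiply by the mixture weights:
  π_1·f_1 = 0.73 × 0.208905 = 0.152501
  π_2·f_2 = 0.27 × 0.173228 = 0.0467714
Evidence: 0.152501 + 0.0467714 = 0.199272
P(Cluster 1 | 1.6) = 0.152501 / 0.199272 ≈ 0.765

0.765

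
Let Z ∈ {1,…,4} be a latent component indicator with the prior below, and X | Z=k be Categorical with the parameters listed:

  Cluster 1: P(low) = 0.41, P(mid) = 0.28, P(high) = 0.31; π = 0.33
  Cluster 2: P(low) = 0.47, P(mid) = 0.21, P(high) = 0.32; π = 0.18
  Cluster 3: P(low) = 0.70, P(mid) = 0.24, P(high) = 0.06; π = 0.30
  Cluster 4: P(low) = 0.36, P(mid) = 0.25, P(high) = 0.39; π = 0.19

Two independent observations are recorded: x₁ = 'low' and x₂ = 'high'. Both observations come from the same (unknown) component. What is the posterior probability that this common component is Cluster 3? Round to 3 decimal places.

0.116

P(component k | x) = P(Z=k)·f_k(x) / marginal(x), where marginal(x) = Σ_j P(Z=j)·f_j(x).
Since both observations come from the same component, the likelihood for component k is f_k(x₁)·f_k(x₂).
  p_1 = [P(low | comp) = 0.41] × [0.31] = 0.1271
  p_2 = [P(low | comp) = 0.47] × [0.32] = 0.1504
  p_3 = [P(low | comp) = 0.70] × [0.06] = 0.042
  p_4 = [P(low | comp) = 0.36] × [0.39] = 0.1404
Unnormalised posteriors:
  P(Z=1)·p_1 = 0.33 × 0.1271 = 0.041943
  P(Z=2)·p_2 = 0.18 × 0.1504 = 0.027072
  P(Z=3)·p_3 = 0.30 × 0.042 = 0.0126
  P(Z=4)·p_4 = 0.19 × 0.1404 = 0.026676
Sum: 0.041943 + 0.027072 + 0.0126 + 0.026676 = 0.108291
P(Cluster 3 | data) ≈ 0.116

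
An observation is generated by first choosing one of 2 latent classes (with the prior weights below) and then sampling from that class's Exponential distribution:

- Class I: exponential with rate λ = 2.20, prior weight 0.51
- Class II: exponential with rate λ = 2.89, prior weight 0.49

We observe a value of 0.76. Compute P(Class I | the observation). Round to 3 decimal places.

By Bayes' theorem, P(k | x) = w_k f_k(x) / Σ_j w_j f_j(x).
Component likelihoods at x = 0.76:
  p_I = 2.20·e^(−2.20·0.76) = 2.20·e^(−1.6720) = 0.413316
  p_II = 2.89·e^(−2.89·0.76) = 2.89·e^(−2.1964) = 0.321376
Multiply by the mixture weights:
  w_I·p_I = 0.51 × 0.413316 = 0.210791
  w_II·p_II = 0.49 × 0.321376 = 0.157474
Denominator: 0.210791 + 0.157474 = 0.368265
Responsibility of Class I: 0.210791 / 0.368265 ≈ 0.572

0.572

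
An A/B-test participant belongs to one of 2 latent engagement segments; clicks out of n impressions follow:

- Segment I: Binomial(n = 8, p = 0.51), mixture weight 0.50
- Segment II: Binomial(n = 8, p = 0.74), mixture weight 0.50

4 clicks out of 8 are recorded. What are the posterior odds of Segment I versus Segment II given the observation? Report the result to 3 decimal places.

2.846

The posterior odds equal the prior odds times the likelihood ratio: (π_i/π_j)·(f_i(x)/f_j(x)).
Evaluate each component's likelihood at the observed value:
  L_I = 0.273
  L_II = 0.095922
Odds = (0.50/0.50) × (0.273/0.095922) = 1 × 2.84606 ≈ 2.846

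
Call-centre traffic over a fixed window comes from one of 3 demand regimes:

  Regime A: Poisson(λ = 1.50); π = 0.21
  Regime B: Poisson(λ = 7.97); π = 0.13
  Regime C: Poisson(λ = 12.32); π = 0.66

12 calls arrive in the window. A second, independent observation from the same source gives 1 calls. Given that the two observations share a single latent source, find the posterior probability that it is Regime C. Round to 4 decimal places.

P(component k | x) = P(Z=k)·f_k(x) / marginal(x), where marginal(x) = Σ_j P(Z=j)·f_j(x).
Since both observations come from the same component, the likelihood for component k is f_k(x₁)·f_k(x₂).
  p_A = [6.04389e-08] × [0.334695] = 2.02286e-08
  p_B = [0.0474063] × [0.00275506] = 0.000130607
  p_C = [0.113889] × [5.49671e-05] = 6.26017e-06
Multiply by the mixture weights:
  P(Z=A)·p_A = 0.21 × 2.02286e-08 = 4.24801e-09
  P(Z=B)·p_B = 0.13 × 0.000130607 = 1.69789e-05
  P(Z=C)·p_C = 0.66 × 6.26017e-06 = 4.13171e-06
Denominator: 4.24801e-09 + 1.69789e-05 + 4.13171e-06 = 2.11149e-05
P(Regime C | x₁,x₂) ≈ 0.1957

0.1957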